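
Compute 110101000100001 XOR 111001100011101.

XOR: 1 when bits differ
  110101000100001
^ 111001100011101
-----------------
  001100100111100
Decimal: 27169 ^ 29469 = 6460



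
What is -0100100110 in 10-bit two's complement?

Original: 0100100110
Step 1 - Invert all bits: 1011011001
Step 2 - Add 1: 1011011010
Verification: 0100100110 + 1011011010 = 10000000000; discarding the end carry (carry out of the top bit) leaves the 10-bit value 0000000000, as required for x + (-x)



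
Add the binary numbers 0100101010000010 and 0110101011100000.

Add column by column from the right: bit + bit + carry-in; write the sum mod 2, carry 1 when the sum is 2 or 3.
carry:  1001010100000000
        0100101010000010
+       0110101011100000
------------------------
       01011010101100010
(the carry out of the leftmost column, 0, becomes the leading bit)
Decimal check:
  0100101010000010 = 16384 + 2048 + 512 + 128 + 2 = 19074
  0110101011100000 = 16384 + 8192 + 2048 + 512 + 128 + 64 + 32 = 27360
  19074 + 27360 = 46434, and 01011010101100010 = 32768 + 8192 + 4096 + 1024 + 256 + 64 + 32 + 2 = 46434 ✓



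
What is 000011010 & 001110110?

AND: 1 only when both bits are 1
  000011010
& 001110110
-----------
  000010010
Decimal: 26 & 118 = 18



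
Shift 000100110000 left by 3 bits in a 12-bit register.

Original: 000100110000 (decimal 304)
Shift left by 3 positions
Append 3 zeros on the right
Result: 100110000000 (decimal 2432)
Equivalent: 304 << 3 = 304 × 2^3 = 2432



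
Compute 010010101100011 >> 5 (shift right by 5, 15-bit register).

Original: 010010101100011 (decimal 9571)
Shift right by 5 positions
Drop the 5 low bits; fill with zeros on the left
Result: 000000100101011 (decimal 299)
Equivalent: 9571 >> 5 = 9571 ÷ 2^5 = 299



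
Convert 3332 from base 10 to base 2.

Using repeated division by 2:
3332 ÷ 2 = 1666 remainder 0
1666 ÷ 2 = 833 remainder 0
833 ÷ 2 = 416 remainder 1
416 ÷ 2 = 208 remainder 0
208 ÷ 2 = 104 remainder 0
104 ÷ 2 = 52 remainder 0
52 ÷ 2 = 26 remainder 0
26 ÷ 2 = 13 remainder 0
13 ÷ 2 = 6 remainder 1
6 ÷ 2 = 3 remainder 0
3 ÷ 2 = 1 remainder 1
1 ÷ 2 = 0 remainder 1
Reading remainders bottom to top: 110100000100



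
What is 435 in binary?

Using repeated division by 2:
435 ÷ 2 = 217 remainder 1
217 ÷ 2 = 108 remainder 1
108 ÷ 2 = 54 remainder 0
54 ÷ 2 = 27 remainder 0
27 ÷ 2 = 13 remainder 1
13 ÷ 2 = 6 remainder 1
6 ÷ 2 = 3 remainder 0
3 ÷ 2 = 1 remainder 1
1 ÷ 2 = 0 remainder 1
Reading remainders bottom to top: 110110011



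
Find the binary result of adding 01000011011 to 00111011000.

Add column by column from the right: bit + bit + carry-in; write the sum mod 2, carry 1 when the sum is 2 or 3.
carry:  00000110000
        01000011011
+       00111011000
-------------------
       001111110011
(the carry out of the leftmost column, 0, becomes the leading bit)
Decimal check:
  01000011011 = 512 + 16 + 8 + 2 + 1 = 539
  00111011000 = 256 + 128 + 64 + 16 + 8 = 472
  539 + 472 = 1011, and 001111110011 = 512 + 256 + 128 + 64 + 32 + 16 + 2 + 1 = 1011 ✓



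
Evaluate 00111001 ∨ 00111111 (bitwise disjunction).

OR: 1 when either bit is 1
  00111001
| 00111111
----------
  00111111
Decimal: 57 | 63 = 63



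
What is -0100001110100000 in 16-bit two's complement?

Original: 0100001110100000
Step 1 - Invert all bits: 1011110001011111
Step 2 - Add 1: 1011110001100000
Verification: 0100001110100000 + 1011110001100000 = 10000000000000000; discarding the end carry (carry out of the top bit) leaves the 16-bit value 0000000000000000, as required for x + (-x)



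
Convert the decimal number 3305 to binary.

Using repeated division by 2:
3305 ÷ 2 = 1652 remainder 1
1652 ÷ 2 = 826 remainder 0
826 ÷ 2 = 413 remainder 0
413 ÷ 2 = 206 remainder 1
206 ÷ 2 = 103 remainder 0
103 ÷ 2 = 51 remainder 1
51 ÷ 2 = 25 remainder 1
25 ÷ 2 = 12 remainder 1
12 ÷ 2 = 6 remainder 0
6 ÷ 2 = 3 remainder 0
3 ÷ 2 = 1 remainder 1
1 ÷ 2 = 0 remainder 1
Reading remainders bottom to top: 110011101001



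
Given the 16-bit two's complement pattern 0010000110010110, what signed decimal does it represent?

Binary: 0010000110010110
Sign bit: 0 (non-negative)
Read directly as an unsigned value:
0010000110010110 = 8192 + 256 + 128 + 16 + 4 + 2 = 8598
Value: 8598



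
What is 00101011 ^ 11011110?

XOR: 1 when bits differ
  00101011
^ 11011110
----------
  11110101
Decimal: 43 ^ 222 = 245



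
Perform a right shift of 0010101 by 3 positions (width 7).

Original: 0010101 (decimal 21)
Shift right by 3 positions
Drop the 3 low bits; fill with zeros on the left
Result: 0000010 (decimal 2)
Equivalent: 21 >> 3 = 21 ÷ 2^3 = 2



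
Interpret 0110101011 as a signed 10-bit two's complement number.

Binary: 0110101011
Sign bit: 0 (non-negative)
Read directly as an unsigned value:
0110101011 = 256 + 128 + 32 + 8 + 2 + 1 = 427
Value: 427



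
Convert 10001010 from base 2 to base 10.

Sum of powers of 2 for each 1-bit:
2^1 + 2^3 + 2^7
= 2 + 8 + 128
= 138



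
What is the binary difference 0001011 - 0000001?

Method 1 - Direct subtraction (column by column from the right: bit − bit − borrow-in; if negative, add 2 and borrow 1 from the next column):
borrow: 0000000
        0001011
-       0000001
---------------
        0001010

Method 2 - Add two's complement:
Two's complement of 0000001: invert → 1111110, add 1 → 1111111
  0001011
+ 1111111
---------
 10001010  (end carry out of the top bit = 1)
Discarding the end carry: 0001010
Decimal check:
  0001011 = 8 + 2 + 1 = 11
  0000001 = 1
  11 - 1 = 10, and 0001010 = 8 + 2 = 10 ✓



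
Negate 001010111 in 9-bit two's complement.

Original: 001010111
Step 1 - Invert all bits: 110101000
Step 2 - Add 1: 110101001
Verification: 001010111 + 110101001 = 1000000000; discarding the end carry (carry out of the top bit) leaves the 9-bit value 000000000, as required for x + (-x)



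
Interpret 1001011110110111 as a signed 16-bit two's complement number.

Binary: 1001011110110111
Sign bit: 1 (negative)
Invert: 0110100001001000
Add 1:  0110100001001001
Magnitude: 0110100001001001 = 16384 + 8192 + 2048 + 64 + 8 + 1 = 26697
Value: -26697



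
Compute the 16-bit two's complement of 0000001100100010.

Original: 0000001100100010
Step 1 - Invert all bits: 1111110011011101
Step 2 - Add 1: 1111110011011110
Verification: 0000001100100010 + 1111110011011110 = 10000000000000000; discarding the end carry (carry out of the top bit) leaves the 16-bit value 0000000000000000, as required for x + (-x)



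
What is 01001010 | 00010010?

OR: 1 when either bit is 1
  01001010
| 00010010
----------
  01011010
Decimal: 74 | 18 = 90



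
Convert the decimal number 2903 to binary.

Using repeated division by 2:
2903 ÷ 2 = 1451 remainder 1
1451 ÷ 2 = 725 remainder 1
725 ÷ 2 = 362 remainder 1
362 ÷ 2 = 181 remainder 0
181 ÷ 2 = 90 remainder 1
90 ÷ 2 = 45 remainder 0
45 ÷ 2 = 22 remainder 1
22 ÷ 2 = 11 remainder 0
11 ÷ 2 = 5 remainder 1
5 ÷ 2 = 2 remainder 1
2 ÷ 2 = 1 remainder 0
1 ÷ 2 = 0 remainder 1
Reading remainders bottom to top: 101101010111



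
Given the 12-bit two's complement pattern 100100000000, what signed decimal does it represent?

Binary: 100100000000
Sign bit: 1 (negative)
Invert: 011011111111
Add 1:  011100000000
Magnitude: 011100000000 = 1024 + 512 + 256 = 1792
Value: -1792



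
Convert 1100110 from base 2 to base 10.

Sum of powers of 2 for each 1-bit:
2^1 + 2^2 + 2^5 + 2^6
= 2 + 4 + 32 + 64
= 102



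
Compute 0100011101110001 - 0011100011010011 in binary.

Method 1 - Direct subtraction (column by column from the right: bit − bit − borrow-in; if negative, add 2 and borrow 1 from the next column):
borrow: 0111000100111100
        0100011101110001
-       0011100011010011
------------------------
        0000111010011110

Method 2 - Add two's complement:
Two's complement of 0011100011010011: invert → 1100011100101100, add 1 → 1100011100101101
  0100011101110001
+ 1100011100101101
------------------
 10000111010011110  (end carry out of the top bit = 1)
Discarding the end carry: 0000111010011110
Decimal check:
  0100011101110001 = 16384 + 1024 + 512 + 256 + 64 + 32 + 16 + 1 = 18289
  0011100011010011 = 8192 + 4096 + 2048 + 128 + 64 + 16 + 2 + 1 = 14547
  18289 - 14547 = 3742, and 0000111010011110 = 2048 + 1024 + 512 + 128 + 16 + 8 + 4 + 2 = 3742 ✓



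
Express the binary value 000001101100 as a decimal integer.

Sum of powers of 2 for each 1-bit:
2^2 + 2^3 + 2^5 + 2^6
= 4 + 8 + 32 + 64
= 108



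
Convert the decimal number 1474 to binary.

Using repeated division by 2:
1474 ÷ 2 = 737 remainder 0
737 ÷ 2 = 368 remainder 1
368 ÷ 2 = 184 remainder 0
184 ÷ 2 = 92 remainder 0
92 ÷ 2 = 46 remainder 0
46 ÷ 2 = 23 remainder 0
23 ÷ 2 = 11 remainder 1
11 ÷ 2 = 5 remainder 1
5 ÷ 2 = 2 remainder 1
2 ÷ 2 = 1 remainder 0
1 ÷ 2 = 0 remainder 1
Reading remainders bottom to top: 10111000010



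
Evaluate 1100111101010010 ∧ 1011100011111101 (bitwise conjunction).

AND: 1 only when both bits are 1
  1100111101010010
& 1011100011111101
------------------
  1000100001010000
Decimal: 53074 & 47357 = 34896



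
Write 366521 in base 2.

Using repeated division by 2:
366521 ÷ 2 = 183260 remainder 1
183260 ÷ 2 = 91630 remainder 0
91630 ÷ 2 = 45815 remainder 0
45815 ÷ 2 = 22907 remainder 1
22907 ÷ 2 = 11453 remainder 1
11453 ÷ 2 = 5726 remainder 1
5726 ÷ 2 = 2863 remainder 0
2863 ÷ 2 = 1431 remainder 1
1431 ÷ 2 = 715 remainder 1
715 ÷ 2 = 357 remainder 1
357 ÷ 2 = 178 remainder 1
178 ÷ 2 = 89 remainder 0
89 ÷ 2 = 44 remainder 1
44 ÷ 2 = 22 remainder 0
22 ÷ 2 = 11 remainder 0
11 ÷ 2 = 5 remainder 1
5 ÷ 2 = 2 remainder 1
2 ÷ 2 = 1 remainder 0
1 ÷ 2 = 0 remainder 1
Reading remainders bottom to top: 1011001011110111001



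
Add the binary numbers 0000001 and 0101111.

Add column by column from the right: bit + bit + carry-in; write the sum mod 2, carry 1 when the sum is 2 or 3.
carry:  0011110
        0000001
+       0101111
---------------
       00110000
(the carry out of the leftmost column, 0, becomes the leading bit)
Decimal check:
  0000001 = 1
  0101111 = 32 + 8 + 4 + 2 + 1 = 47
  1 + 47 = 48, and 00110000 = 32 + 16 = 48 ✓



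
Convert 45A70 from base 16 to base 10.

Expand by place value (powers of 16):
Digit values: A = 10
45A70 = 4 × 16^4 + 5 × 16^3 + 10 × 16^2 + 7 × 16^1 + 0 × 16^0
= 4 × 65536 + 5 × 4096 + 10 × 256 + 7 × 16 + 0 × 1
= 262144 + 20480 + 2560 + 112 + 0
= 285296



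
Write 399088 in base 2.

Using repeated division by 2:
399088 ÷ 2 = 199544 remainder 0
199544 ÷ 2 = 99772 remainder 0
99772 ÷ 2 = 49886 remainder 0
49886 ÷ 2 = 24943 remainder 0
24943 ÷ 2 = 12471 remainder 1
12471 ÷ 2 = 6235 remainder 1
6235 ÷ 2 = 3117 remainder 1
3117 ÷ 2 = 1558 remainder 1
1558 ÷ 2 = 779 remainder 0
779 ÷ 2 = 389 remainder 1
389 ÷ 2 = 194 remainder 1
194 ÷ 2 = 97 remainder 0
97 ÷ 2 = 48 remainder 1
48 ÷ 2 = 24 remainder 0
24 ÷ 2 = 12 remainder 0
12 ÷ 2 = 6 remainder 0
6 ÷ 2 = 3 remainder 0
3 ÷ 2 = 1 remainder 1
1 ÷ 2 = 0 remainder 1
Reading remainders bottom to top: 1100001011011110000



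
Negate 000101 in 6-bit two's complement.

Original: 000101
Step 1 - Invert all bits: 111010
Step 2 - Add 1: 111011
Verification: 000101 + 111011 = 1000000; discarding the end carry (carry out of the top bit) leaves the 6-bit value 000000, as required for x + (-x)



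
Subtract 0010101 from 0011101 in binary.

Method 1 - Direct subtraction (column by column from the right: bit − bit − borrow-in; if negative, add 2 and borrow 1 from the next column):
borrow: 0000000
        0011101
-       0010101
---------------
        0001000

Method 2 - Add two's complement:
Two's complement of 0010101: invert → 1101010, add 1 → 1101011
  0011101
+ 1101011
---------
 10001000  (end carry out of the top bit = 1)
Discarding the end carry: 0001000
Decimal check:
  0011101 = 16 + 8 + 4 + 1 = 29
  0010101 = 16 + 4 + 1 = 21
  29 - 21 = 8, and 0001000 = 8 ✓



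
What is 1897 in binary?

Using repeated division by 2:
1897 ÷ 2 = 948 remainder 1
948 ÷ 2 = 474 remainder 0
474 ÷ 2 = 237 remainder 0
237 ÷ 2 = 118 remainder 1
118 ÷ 2 = 59 remainder 0
59 ÷ 2 = 29 remainder 1
29 ÷ 2 = 14 remainder 1
14 ÷ 2 = 7 remainder 0
7 ÷ 2 = 3 remainder 1
3 ÷ 2 = 1 remainder 1
1 ÷ 2 = 0 remainder 1
Reading remainders bottom to top: 11101101001



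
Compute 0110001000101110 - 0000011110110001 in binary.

Method 1 - Direct subtraction (column by column from the right: bit − bit − borrow-in; if negative, add 2 and borrow 1 from the next column):
borrow: 0011111111100010
        0110001000101110
-       0000011110110001
------------------------
        0101101001111101

Method 2 - Add two's complement:
Two's complement of 0000011110110001: invert → 1111100001001110, add 1 → 1111100001001111
  0110001000101110
+ 1111100001001111
------------------
 10101101001111101  (end carry out of the top bit = 1)
Discarding the end carry: 0101101001111101
Decimal check:
  0110001000101110 = 16384 + 8192 + 512 + 32 + 8 + 4 + 2 = 25134
  0000011110110001 = 1024 + 512 + 256 + 128 + 32 + 16 + 1 = 1969
  25134 - 1969 = 23165, and 0101101001111101 = 16384 + 4096 + 2048 + 512 + 64 + 32 + 16 + 8 + 4 + 1 = 23165 ✓



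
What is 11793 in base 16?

Using repeated division by 16 (digits 10–15 are A–F):
11793 ÷ 16 = 737 remainder 1
737 ÷ 16 = 46 remainder 1
46 ÷ 16 = 2 remainder 14 (E)
2 ÷ 16 = 0 remainder 2
Reading remainders bottom to top: 2E11



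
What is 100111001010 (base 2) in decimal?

Sum of powers of 2 for each 1-bit:
2^1 + 2^3 + 2^6 + 2^7 + 2^8 + 2^11
= 2 + 8 + 64 + 128 + 256 + 2048
= 2506



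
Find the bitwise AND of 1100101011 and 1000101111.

AND: 1 only when both bits are 1
  1100101011
& 1000101111
------------
  1000101011
Decimal: 811 & 559 = 555



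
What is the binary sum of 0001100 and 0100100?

Add column by column from the right: bit + bit + carry-in; write the sum mod 2, carry 1 when the sum is 2 or 3.
carry:  0011000
        0001100
+       0100100
---------------
       00110000
(the carry out of the leftmost column, 0, becomes the leading bit)
Decimal check:
  0001100 = 8 + 4 = 12
  0100100 = 32 + 4 = 36
  12 + 36 = 48, and 00110000 = 32 + 16 = 48 ✓



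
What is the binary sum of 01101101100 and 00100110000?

Add column by column from the right: bit + bit + carry-in; write the sum mod 2, carry 1 when the sum is 2 or 3.
carry:  11011000000
        01101101100
+       00100110000
-------------------
       010010011100
(the carry out of the leftmost column, 0, becomes the leading bit)
Decimal check:
  01101101100 = 512 + 256 + 64 + 32 + 8 + 4 = 876
  00100110000 = 256 + 32 + 16 = 304
  876 + 304 = 1180, and 010010011100 = 1024 + 128 + 16 + 8 + 4 = 1180 ✓



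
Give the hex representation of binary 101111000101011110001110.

Group into 4-bit nibbles from right:
  1011 = B
  1100 = C
  0101 = 5
  0111 = 7
  1000 = 8
  1110 = E
Result: BC578E



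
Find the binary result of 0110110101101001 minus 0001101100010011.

Method 1 - Direct subtraction (column by column from the right: bit − bit − borrow-in; if negative, add 2 and borrow 1 from the next column):
borrow: 0010010000101100
        0110110101101001
-       0001101100010011
------------------------
        0101001001010110

Method 2 - Add two's complement:
Two's complement of 0001101100010011: invert → 1110010011101100, add 1 → 1110010011101101
  0110110101101001
+ 1110010011101101
------------------
 10101001001010110  (end carry out of the top bit = 1)
Discarding the end carry: 0101001001010110
Decimal check:
  0110110101101001 = 16384 + 8192 + 2048 + 1024 + 256 + 64 + 32 + 8 + 1 = 28009
  0001101100010011 = 4096 + 2048 + 512 + 256 + 16 + 2 + 1 = 6931
  28009 - 6931 = 21078, and 0101001001010110 = 16384 + 4096 + 512 + 64 + 16 + 4 + 2 = 21078 ✓



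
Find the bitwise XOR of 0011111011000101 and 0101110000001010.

XOR: 1 when bits differ
  0011111011000101
^ 0101110000001010
------------------
  0110001011001111
Decimal: 16069 ^ 23562 = 25295



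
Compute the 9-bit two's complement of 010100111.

Original: 010100111
Step 1 - Invert all bits: 101011000
Step 2 - Add 1: 101011001
Verification: 010100111 + 101011001 = 1000000000; discarding the end carry (carry out of the top bit) leaves the 9-bit value 000000000, as required for x + (-x)



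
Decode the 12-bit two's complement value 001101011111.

Binary: 001101011111
Sign bit: 0 (non-negative)
Read directly as an unsigned value:
001101011111 = 512 + 256 + 64 + 16 + 8 + 4 + 2 + 1 = 863
Value: 863



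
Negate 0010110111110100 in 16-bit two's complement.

Original: 0010110111110100
Step 1 - Invert all bits: 1101001000001011
Step 2 - Add 1: 1101001000001100
Verification: 0010110111110100 + 1101001000001100 = 10000000000000000; discarding the end carry (carry out of the top bit) leaves the 16-bit value 0000000000000000, as required for x + (-x)



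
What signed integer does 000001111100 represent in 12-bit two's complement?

Binary: 000001111100
Sign bit: 0 (non-negative)
Read directly as an unsigned value:
000001111100 = 64 + 32 + 16 + 8 + 4 = 124
Value: 124



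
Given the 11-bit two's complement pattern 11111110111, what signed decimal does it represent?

Binary: 11111110111
Sign bit: 1 (negative)
Invert: 00000001000
Add 1:  00000001001
Magnitude: 00000001001 = 8 + 1 = 9
Value: -9



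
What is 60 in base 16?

Using repeated division by 16 (digits 10–15 are A–F):
60 ÷ 16 = 3 remainder 12 (C)
3 ÷ 16 = 0 remainder 3
Reading remainders bottom to top: 3C



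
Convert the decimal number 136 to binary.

Using repeated division by 2:
136 ÷ 2 = 68 remainder 0
68 ÷ 2 = 34 remainder 0
34 ÷ 2 = 17 remainder 0
17 ÷ 2 = 8 remainder 1
8 ÷ 2 = 4 remainder 0
4 ÷ 2 = 2 remainder 0
2 ÷ 2 = 1 remainder 0
1 ÷ 2 = 0 remainder 1
Reading remainders bottom to top: 10001000



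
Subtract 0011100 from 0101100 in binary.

Method 1 - Direct subtraction (column by column from the right: bit − bit − borrow-in; if negative, add 2 and borrow 1 from the next column):
borrow: 0100000
        0101100
-       0011100
---------------
        0010000

Method 2 - Add two's complement:
Two's complement of 0011100: invert → 1100011, add 1 → 1100100
  0101100
+ 1100100
---------
 10010000  (end carry out of the top bit = 1)
Discarding the end carry: 0010000
Decimal check:
  0101100 = 32 + 8 + 4 = 44
  0011100 = 16 + 8 + 4 = 28
  44 - 28 = 16, and 0010000 = 16 ✓



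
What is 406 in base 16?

Using repeated division by 16 (digits 10–15 are A–F):
406 ÷ 16 = 25 remainder 6
25 ÷ 16 = 1 remainder 9
1 ÷ 16 = 0 remainder 1
Reading remainders bottom to top: 196



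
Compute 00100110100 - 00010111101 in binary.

Method 1 - Direct subtraction (column by column from the right: bit − bit − borrow-in; if negative, add 2 and borrow 1 from the next column):
borrow: 00111111110
        00100110100
-       00010111101
-------------------
        00001110111

Method 2 - Add two's complement:
Two's complement of 00010111101: invert → 11101000010, add 1 → 11101000011
  00100110100
+ 11101000011
-------------
 100001110111  (end carry out of the top bit = 1)
Discarding the end carry: 00001110111
Decimal check:
  00100110100 = 256 + 32 + 16 + 4 = 308
  00010111101 = 128 + 32 + 16 + 8 + 4 + 1 = 189
  308 - 189 = 119, and 00001110111 = 64 + 32 + 16 + 4 + 2 + 1 = 119 ✓



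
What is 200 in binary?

Using repeated division by 2:
200 ÷ 2 = 100 remainder 0
100 ÷ 2 = 50 remainder 0
50 ÷ 2 = 25 remainder 0
25 ÷ 2 = 12 remainder 1
12 ÷ 2 = 6 remainder 0
6 ÷ 2 = 3 remainder 0
3 ÷ 2 = 1 remainder 1
1 ÷ 2 = 0 remainder 1
Reading remainders bottom to top: 11001000



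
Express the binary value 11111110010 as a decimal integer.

Sum of powers of 2 for each 1-bit:
2^1 + 2^4 + 2^5 + 2^6 + 2^7 + 2^8 + 2^9 + 2^10
= 2 + 16 + 32 + 64 + 128 + 256 + 512 + 1024
= 2034



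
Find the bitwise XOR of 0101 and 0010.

XOR: 1 when bits differ
  0101
^ 0010
------
  0111
Decimal: 5 ^ 2 = 7



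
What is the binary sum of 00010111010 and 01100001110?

Add column by column from the right: bit + bit + carry-in; write the sum mod 2, carry 1 when the sum is 2 or 3.
carry:  00001111100
        00010111010
+       01100001110
-------------------
       001111001000
(the carry out of the leftmost column, 0, becomes the leading bit)
Decimal check:
  00010111010 = 128 + 32 + 16 + 8 + 2 = 186
  01100001110 = 512 + 256 + 8 + 4 + 2 = 782
  186 + 782 = 968, and 001111001000 = 512 + 256 + 128 + 64 + 8 = 968 ✓



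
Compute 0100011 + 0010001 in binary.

Add column by column from the right: bit + bit + carry-in; write the sum mod 2, carry 1 when the sum is 2 or 3.
carry:  0000110
        0100011
+       0010001
---------------
       00110100
(the carry out of the leftmost column, 0, becomes the leading bit)
Decimal check:
  0100011 = 32 + 2 + 1 = 35
  0010001 = 16 + 1 = 17
  35 + 17 = 52, and 00110100 = 32 + 16 + 4 = 52 ✓



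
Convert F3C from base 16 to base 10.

Expand by place value (powers of 16):
Digit values: F = 15, C = 12
F3C = 15 × 16^2 + 3 × 16^1 + 12 × 16^0
= 15 × 256 + 3 × 16 + 12 × 1
= 3840 + 48 + 12
= 3900



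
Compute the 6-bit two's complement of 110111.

Original (sign bit 1, negative): 110111
Step 1 - Invert all bits: 001000
Step 2 - Add 1: 001001
Verification: 110111 + 001001 = 1000000; discarding the end carry (carry out of the top bit) leaves the 6-bit value 000000, as required for x + (-x)



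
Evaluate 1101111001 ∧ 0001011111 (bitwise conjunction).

AND: 1 only when both bits are 1
  1101111001
& 0001011111
------------
  0001011001
Decimal: 889 & 95 = 89



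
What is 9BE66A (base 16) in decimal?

Expand by place value (powers of 16):
Digit values: B = 11, E = 14, A = 10
9BE66A = 9 × 16^5 + 11 × 16^4 + 14 × 16^3 + 6 × 16^2 + 6 × 16^1 + 10 × 16^0
= 9 × 1048576 + 11 × 65536 + 14 × 4096 + 6 × 256 + 6 × 16 + 10 × 1
= 9437184 + 720896 + 57344 + 1536 + 96 + 10
= 10217066



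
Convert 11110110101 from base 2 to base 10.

Sum of powers of 2 for each 1-bit:
2^0 + 2^2 + 2^4 + 2^5 + 2^7 + 2^8 + 2^9 + 2^10
= 1 + 4 + 16 + 32 + 128 + 256 + 512 + 1024
= 1973



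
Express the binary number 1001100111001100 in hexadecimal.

Group into 4-bit nibbles from right:
  1001 = 9
  1001 = 9
  1100 = C
  1100 = C
Result: 99CC



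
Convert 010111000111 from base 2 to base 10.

Sum of powers of 2 for each 1-bit:
2^0 + 2^1 + 2^2 + 2^6 + 2^7 + 2^8 + 2^10
= 1 + 2 + 4 + 64 + 128 + 256 + 1024
= 1479



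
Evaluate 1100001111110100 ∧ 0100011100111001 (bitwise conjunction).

AND: 1 only when both bits are 1
  1100001111110100
& 0100011100111001
------------------
  0100001100110000
Decimal: 50164 & 18233 = 17200



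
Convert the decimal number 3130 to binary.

Using repeated division by 2:
3130 ÷ 2 = 1565 remainder 0
1565 ÷ 2 = 782 remainder 1
782 ÷ 2 = 391 remainder 0
391 ÷ 2 = 195 remainder 1
195 ÷ 2 = 97 remainder 1
97 ÷ 2 = 48 remainder 1
48 ÷ 2 = 24 remainder 0
24 ÷ 2 = 12 remainder 0
12 ÷ 2 = 6 remainder 0
6 ÷ 2 = 3 remainder 0
3 ÷ 2 = 1 remainder 1
1 ÷ 2 = 0 remainder 1
Reading remainders bottom to top: 110000111010



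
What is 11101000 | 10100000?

OR: 1 when either bit is 1
  11101000
| 10100000
----------
  11101000
Decimal: 232 | 160 = 232



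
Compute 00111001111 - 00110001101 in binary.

Method 1 - Direct subtraction (column by column from the right: bit − bit − borrow-in; if negative, add 2 and borrow 1 from the next column):
borrow: 00000000000
        00111001111
-       00110001101
-------------------
        00001000010

Method 2 - Add two's complement:
Two's complement of 00110001101: invert → 11001110010, add 1 → 11001110011
  00111001111
+ 11001110011
-------------
 100001000010  (end carry out of the top bit = 1)
Discarding the end carry: 00001000010
Decimal check:
  00111001111 = 256 + 128 + 64 + 8 + 4 + 2 + 1 = 463
  00110001101 = 256 + 128 + 8 + 4 + 1 = 397
  463 - 397 = 66, and 00001000010 = 64 + 2 = 66 ✓



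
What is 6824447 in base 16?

Using repeated division by 16 (digits 10–15 are A–F):
6824447 ÷ 16 = 426527 remainder 15 (F)
426527 ÷ 16 = 26657 remainder 15 (F)
26657 ÷ 16 = 1666 remainder 1
1666 ÷ 16 = 104 remainder 2
104 ÷ 16 = 6 remainder 8
6 ÷ 16 = 0 remainder 6
Reading remainders bottom to top: 6821FF



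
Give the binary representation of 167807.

Using repeated division by 2:
167807 ÷ 2 = 83903 remainder 1
83903 ÷ 2 = 41951 remainder 1
41951 ÷ 2 = 20975 remainder 1
20975 ÷ 2 = 10487 remainder 1
10487 ÷ 2 = 5243 remainder 1
5243 ÷ 2 = 2621 remainder 1
2621 ÷ 2 = 1310 remainder 1
1310 ÷ 2 = 655 remainder 0
655 ÷ 2 = 327 remainder 1
327 ÷ 2 = 163 remainder 1
163 ÷ 2 = 81 remainder 1
81 ÷ 2 = 40 remainder 1
40 ÷ 2 = 20 remainder 0
20 ÷ 2 = 10 remainder 0
10 ÷ 2 = 5 remainder 0
5 ÷ 2 = 2 remainder 1
2 ÷ 2 = 1 remainder 0
1 ÷ 2 = 0 remainder 1
Reading remainders bottom to top: 101000111101111111



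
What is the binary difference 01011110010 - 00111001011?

Method 1 - Direct subtraction (column by column from the right: bit − bit − borrow-in; if negative, add 2 and borrow 1 from the next column):
borrow: 01000011110
        01011110010
-       00111001011
-------------------
        00100100111

Method 2 - Add two's complement:
Two's complement of 00111001011: invert → 11000110100, add 1 → 11000110101
  01011110010
+ 11000110101
-------------
 100100100111  (end carry out of the top bit = 1)
Discarding the end carry: 00100100111
Decimal check:
  01011110010 = 512 + 128 + 64 + 32 + 16 + 2 = 754
  00111001011 = 256 + 128 + 64 + 8 + 2 + 1 = 459
  754 - 459 = 295, and 00100100111 = 256 + 32 + 4 + 2 + 1 = 295 ✓



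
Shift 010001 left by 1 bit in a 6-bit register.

Original: 010001 (decimal 17)
Shift left by 1 position
Append 1 zero on the right
Result: 100010 (decimal 34)
Equivalent: 17 << 1 = 17 × 2^1 = 34



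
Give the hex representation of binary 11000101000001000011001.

Group into 4-bit nibbles from right:
  0110 = 6
  0010 = 2
  1000 = 8
  0010 = 2
  0001 = 1
  1001 = 9
Result: 628219



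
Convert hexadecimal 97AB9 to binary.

Convert each hex digit to 4 bits:
  9 = 1001
  7 = 0111
  A = 1010
  B = 1011
  9 = 1001
Concatenate: 10010111101010111001



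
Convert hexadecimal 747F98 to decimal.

Expand by place value (powers of 16):
Digit values: F = 15
747F98 = 7 × 16^5 + 4 × 16^4 + 7 × 16^3 + 15 × 16^2 + 9 × 16^1 + 8 × 16^0
= 7 × 1048576 + 4 × 65536 + 7 × 4096 + 15 × 256 + 9 × 16 + 8 × 1
= 7340032 + 262144 + 28672 + 3840 + 144 + 8
= 7634840



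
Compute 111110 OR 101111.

OR: 1 when either bit is 1
  111110
| 101111
--------
  111111
Decimal: 62 | 47 = 63



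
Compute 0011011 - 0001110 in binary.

Method 1 - Direct subtraction (column by column from the right: bit − bit − borrow-in; if negative, add 2 and borrow 1 from the next column):
borrow: 0011000
        0011011
-       0001110
---------------
        0001101

Method 2 - Add two's complement:
Two's complement of 0001110: invert → 1110001, add 1 → 1110010
  0011011
+ 1110010
---------
 10001101  (end carry out of the top bit = 1)
Discarding the end carry: 0001101
Decimal check:
  0011011 = 16 + 8 + 2 + 1 = 27
  0001110 = 8 + 4 + 2 = 14
  27 - 14 = 13, and 0001101 = 8 + 4 + 1 = 13 ✓



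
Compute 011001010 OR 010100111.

OR: 1 when either bit is 1
  011001010
| 010100111
-----------
  011101111
Decimal: 202 | 167 = 239



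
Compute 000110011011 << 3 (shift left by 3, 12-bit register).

Original: 000110011011 (decimal 411)
Shift left by 3 positions
Append 3 zeros on the right
Result: 110011011000 (decimal 3288)
Equivalent: 411 << 3 = 411 × 2^3 = 3288



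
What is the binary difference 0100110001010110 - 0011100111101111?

Method 1 - Direct subtraction (column by column from the right: bit − bit − borrow-in; if negative, add 2 and borrow 1 from the next column):
borrow: 0110011111011110
        0100110001010110
-       0011100111101111
------------------------
        0001001001100111

Method 2 - Add two's complement:
Two's complement of 0011100111101111: invert → 1100011000010000, add 1 → 1100011000010001
  0100110001010110
+ 1100011000010001
------------------
 10001001001100111  (end carry out of the top bit = 1)
Discarding the end carry: 0001001001100111
Decimal check:
  0100110001010110 = 16384 + 2048 + 1024 + 64 + 16 + 4 + 2 = 19542
  0011100111101111 = 8192 + 4096 + 2048 + 256 + 128 + 64 + 32 + 8 + 4 + 2 + 1 = 14831
  19542 - 14831 = 4711, and 0001001001100111 = 4096 + 512 + 64 + 32 + 4 + 2 + 1 = 4711 ✓



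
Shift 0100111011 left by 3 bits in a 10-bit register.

Original: 0100111011 (decimal 315)
Shift left by 3 positions
Append 3 zeros on the right and drop the 3 high bits that overflow the 10-bit width
Result: 0111011000 (decimal 472)
Equivalent: 315 << 3 = 315 × 2^3 = 2520, truncated to 10 bits = 472



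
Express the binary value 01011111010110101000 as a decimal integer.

Sum of powers of 2 for each 1-bit:
2^3 + 2^5 + 2^7 + 2^8 + 2^10 + 2^12 + 2^13 + 2^14 + 2^15 + 2^16 + 2^18
= 8 + 32 + 128 + 256 + 1024 + 4096 + 8192 + 16384 + 32768 + 65536 + 262144
= 390568



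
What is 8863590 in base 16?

Using repeated division by 16 (digits 10–15 are A–F):
8863590 ÷ 16 = 553974 remainder 6
553974 ÷ 16 = 34623 remainder 6
34623 ÷ 16 = 2163 remainder 15 (F)
2163 ÷ 16 = 135 remainder 3
135 ÷ 16 = 8 remainder 7
8 ÷ 16 = 0 remainder 8
Reading remainders bottom to top: 873F66



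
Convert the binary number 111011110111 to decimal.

Sum of powers of 2 for each 1-bit:
2^0 + 2^1 + 2^2 + 2^4 + 2^5 + 2^6 + 2^7 + 2^9 + 2^10 + 2^11
= 1 + 2 + 4 + 16 + 32 + 64 + 128 + 512 + 1024 + 2048
= 3831



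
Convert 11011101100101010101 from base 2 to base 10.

Sum of powers of 2 for each 1-bit:
2^0 + 2^2 + 2^4 + 2^6 + 2^8 + 2^11 + 2^12 + 2^14 + 2^15 + 2^16 + 2^18 + 2^19
= 1 + 4 + 16 + 64 + 256 + 2048 + 4096 + 16384 + 32768 + 65536 + 262144 + 524288
= 907605



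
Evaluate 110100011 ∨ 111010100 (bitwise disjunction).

OR: 1 when either bit is 1
  110100011
| 111010100
-----------
  111110111
Decimal: 419 | 468 = 503



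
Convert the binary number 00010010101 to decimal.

Sum of powers of 2 for each 1-bit:
2^0 + 2^2 + 2^4 + 2^7
= 1 + 4 + 16 + 128
= 149



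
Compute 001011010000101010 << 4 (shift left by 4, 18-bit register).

Original: 001011010000101010 (decimal 46122)
Shift left by 4 positions
Append 4 zeros on the right and drop the 4 high bits that overflow the 18-bit width
Result: 110100001010100000 (decimal 213664)
Equivalent: 46122 << 4 = 46122 × 2^4 = 737952, truncated to 18 bits = 213664



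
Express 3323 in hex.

Using repeated division by 16 (digits 10–15 are A–F):
3323 ÷ 16 = 207 remainder 11 (B)
207 ÷ 16 = 12 remainder 15 (F)
12 ÷ 16 = 0 remainder 12 (C)
Reading remainders bottom to top: CFB



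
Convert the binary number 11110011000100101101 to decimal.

Sum of powers of 2 for each 1-bit:
2^0 + 2^2 + 2^3 + 2^5 + 2^8 + 2^12 + 2^13 + 2^16 + 2^17 + 2^18 + 2^19
= 1 + 4 + 8 + 32 + 256 + 4096 + 8192 + 65536 + 131072 + 262144 + 524288
= 995629



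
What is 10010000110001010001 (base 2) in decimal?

Sum of powers of 2 for each 1-bit:
2^0 + 2^4 + 2^6 + 2^10 + 2^11 + 2^16 + 2^19
= 1 + 16 + 64 + 1024 + 2048 + 65536 + 524288
= 592977



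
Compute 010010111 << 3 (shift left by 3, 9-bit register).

Original: 010010111 (decimal 151)
Shift left by 3 positions
Append 3 zeros on the right and drop the 3 high bits that overflow the 9-bit width
Result: 010111000 (decimal 184)
Equivalent: 151 << 3 = 151 × 2^3 = 1208, truncated to 9 bits = 184



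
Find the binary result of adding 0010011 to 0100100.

Add column by column from the right: bit + bit + carry-in; write the sum mod 2, carry 1 when the sum is 2 or 3.
carry:  0000000
        0010011
+       0100100
---------------
       00110111
(the carry out of the leftmost column, 0, becomes the leading bit)
Decimal check:
  0010011 = 16 + 2 + 1 = 19
  0100100 = 32 + 4 = 36
  19 + 36 = 55, and 00110111 = 32 + 16 + 4 + 2 + 1 = 55 ✓



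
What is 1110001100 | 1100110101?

OR: 1 when either bit is 1
  1110001100
| 1100110101
------------
  1110111101
Decimal: 908 | 821 = 957



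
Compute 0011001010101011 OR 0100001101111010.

OR: 1 when either bit is 1
  0011001010101011
| 0100001101111010
------------------
  0111001111111011
Decimal: 12971 | 17274 = 29691



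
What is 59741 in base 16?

Using repeated division by 16 (digits 10–15 are A–F):
59741 ÷ 16 = 3733 remainder 13 (D)
3733 ÷ 16 = 233 remainder 5
233 ÷ 16 = 14 remainder 9
14 ÷ 16 = 0 remainder 14 (E)
Reading remainders bottom to top: E95D



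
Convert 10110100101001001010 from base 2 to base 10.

Sum of powers of 2 for each 1-bit:
2^1 + 2^3 + 2^6 + 2^9 + 2^11 + 2^14 + 2^16 + 2^17 + 2^19
= 2 + 8 + 64 + 512 + 2048 + 16384 + 65536 + 131072 + 524288
= 739914



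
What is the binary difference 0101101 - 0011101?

Method 1 - Direct subtraction (column by column from the right: bit − bit − borrow-in; if negative, add 2 and borrow 1 from the next column):
borrow: 0100000
        0101101
-       0011101
---------------
        0010000

Method 2 - Add two's complement:
Two's complement of 0011101: invert → 1100010, add 1 → 1100011
  0101101
+ 1100011
---------
 10010000  (end carry out of the top bit = 1)
Discarding the end carry: 0010000
Decimal check:
  0101101 = 32 + 8 + 4 + 1 = 45
  0011101 = 16 + 8 + 4 + 1 = 29
  45 - 29 = 16, and 0010000 = 16 ✓



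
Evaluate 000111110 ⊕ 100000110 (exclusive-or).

XOR: 1 when bits differ
  000111110
^ 100000110
-----------
  100111000
Decimal: 62 ^ 262 = 312



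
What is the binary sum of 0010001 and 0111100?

Add column by column from the right: bit + bit + carry-in; write the sum mod 2, carry 1 when the sum is 2 or 3.
carry:  1100000
        0010001
+       0111100
---------------
       01001101
(the carry out of the leftmost column, 0, becomes the leading bit)
Decimal check:
  0010001 = 16 + 1 = 17
  0111100 = 32 + 16 + 8 + 4 = 60
  17 + 60 = 77, and 01001101 = 64 + 8 + 4 + 1 = 77 ✓



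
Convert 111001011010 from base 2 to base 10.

Sum of powers of 2 for each 1-bit:
2^1 + 2^3 + 2^4 + 2^6 + 2^9 + 2^10 + 2^11
= 2 + 8 + 16 + 64 + 512 + 1024 + 2048
= 3674



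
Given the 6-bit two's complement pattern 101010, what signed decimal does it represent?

Binary: 101010
Sign bit: 1 (negative)
Invert: 010101
Add 1:  010110
Magnitude: 010110 = 16 + 4 + 2 = 22
Value: -22



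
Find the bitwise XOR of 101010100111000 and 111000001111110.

XOR: 1 when bits differ
  101010100111000
^ 111000001111110
-----------------
  010010101000110
Decimal: 21816 ^ 28798 = 9542



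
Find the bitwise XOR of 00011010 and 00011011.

XOR: 1 when bits differ
  00011010
^ 00011011
----------
  00000001
Decimal: 26 ^ 27 = 1



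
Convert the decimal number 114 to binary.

Using repeated division by 2:
114 ÷ 2 = 57 remainder 0
57 ÷ 2 = 28 remainder 1
28 ÷ 2 = 14 remainder 0
14 ÷ 2 = 7 remainder 0
7 ÷ 2 = 3 remainder 1
3 ÷ 2 = 1 remainder 1
1 ÷ 2 = 0 remainder 1
Reading remainders bottom to top: 1110010



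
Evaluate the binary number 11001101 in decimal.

Sum of powers of 2 for each 1-bit:
2^0 + 2^2 + 2^3 + 2^6 + 2^7
= 1 + 4 + 8 + 64 + 128
= 205



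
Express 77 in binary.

Using repeated division by 2:
77 ÷ 2 = 38 remainder 1
38 ÷ 2 = 19 remainder 0
19 ÷ 2 = 9 remainder 1
9 ÷ 2 = 4 remainder 1
4 ÷ 2 = 2 remainder 0
2 ÷ 2 = 1 remainder 0
1 ÷ 2 = 0 remainder 1
Reading remainders bottom to top: 1001101



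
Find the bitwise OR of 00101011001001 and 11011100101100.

OR: 1 when either bit is 1
  00101011001001
| 11011100101100
----------------
  11111111101101
Decimal: 2761 | 14124 = 16365



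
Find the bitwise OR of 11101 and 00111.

OR: 1 when either bit is 1
  11101
| 00111
-------
  11111
Decimal: 29 | 7 = 31



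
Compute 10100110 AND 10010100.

AND: 1 only when both bits are 1
  10100110
& 10010100
----------
  10000100
Decimal: 166 & 148 = 132



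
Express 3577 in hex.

Using repeated division by 16 (digits 10–15 are A–F):
3577 ÷ 16 = 223 remainder 9
223 ÷ 16 = 13 remainder 15 (F)
13 ÷ 16 = 0 remainder 13 (D)
Reading remainders bottom to top: DF9



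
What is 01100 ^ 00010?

XOR: 1 when bits differ
  01100
^ 00010
-------
  01110
Decimal: 12 ^ 2 = 14



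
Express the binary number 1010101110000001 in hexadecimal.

Group into 4-bit nibbles from right:
  1010 = A
  1011 = B
  1000 = 8
  0001 = 1
Result: AB81



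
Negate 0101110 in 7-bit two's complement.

Original: 0101110
Step 1 - Invert all bits: 1010001
Step 2 - Add 1: 1010010
Verification: 0101110 + 1010010 = 10000000; discarding the end carry (carry out of the top bit) leaves the 7-bit value 0000000, as required for x + (-x)



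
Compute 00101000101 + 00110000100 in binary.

Add column by column from the right: bit + bit + carry-in; write the sum mod 2, carry 1 when the sum is 2 or 3.
carry:  01000001000
        00101000101
+       00110000100
-------------------
       001011001001
(the carry out of the leftmost column, 0, becomes the leading bit)
Decimal check:
  00101000101 = 256 + 64 + 4 + 1 = 325
  00110000100 = 256 + 128 + 4 = 388
  325 + 388 = 713, and 001011001001 = 512 + 128 + 64 + 8 + 1 = 713 ✓



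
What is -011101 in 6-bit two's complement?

Original: 011101
Step 1 - Invert all bits: 100010
Step 2 - Add 1: 100011
Verification: 011101 + 100011 = 1000000; discarding the end carry (carry out of the top bit) leaves the 6-bit value 000000, as required for x + (-x)



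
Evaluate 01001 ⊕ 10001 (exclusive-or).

XOR: 1 when bits differ
  01001
^ 10001
-------
  11000
Decimal: 9 ^ 17 = 24



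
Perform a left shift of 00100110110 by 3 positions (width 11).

Original: 00100110110 (decimal 310)
Shift left by 3 positions
Append 3 zeros on the right and drop the 3 high bits that overflow the 11-bit width
Result: 00110110000 (decimal 432)
Equivalent: 310 << 3 = 310 × 2^3 = 2480, truncated to 11 bits = 432



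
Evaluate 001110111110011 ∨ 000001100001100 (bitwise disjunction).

OR: 1 when either bit is 1
  001110111110011
| 000001100001100
-----------------
  001111111111111
Decimal: 7667 | 780 = 8191



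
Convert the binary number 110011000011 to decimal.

Sum of powers of 2 for each 1-bit:
2^0 + 2^1 + 2^6 + 2^7 + 2^10 + 2^11
= 1 + 2 + 64 + 128 + 1024 + 2048
= 3267



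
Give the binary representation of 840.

Using repeated division by 2:
840 ÷ 2 = 420 remainder 0
420 ÷ 2 = 210 remainder 0
210 ÷ 2 = 105 remainder 0
105 ÷ 2 = 52 remainder 1
52 ÷ 2 = 26 remainder 0
26 ÷ 2 = 13 remainder 0
13 ÷ 2 = 6 remainder 1
6 ÷ 2 = 3 remainder 0
3 ÷ 2 = 1 remainder 1
1 ÷ 2 = 0 remainder 1
Reading remainders bottom to top: 1101001000



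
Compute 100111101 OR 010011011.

OR: 1 when either bit is 1
  100111101
| 010011011
-----------
  110111111
Decimal: 317 | 155 = 447



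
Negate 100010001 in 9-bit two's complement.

Original (sign bit 1, negative): 100010001
Step 1 - Invert all bits: 011101110
Step 2 - Add 1: 011101111
Verification: 100010001 + 011101111 = 1000000000; discarding the end carry (carry out of the top bit) leaves the 9-bit value 000000000, as required for x + (-x)



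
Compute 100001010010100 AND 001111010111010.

AND: 1 only when both bits are 1
  100001010010100
& 001111010111010
-----------------
  000001010010000
Decimal: 17044 & 7866 = 656



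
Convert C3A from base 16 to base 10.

Expand by place value (powers of 16):
Digit values: C = 12, A = 10
C3A = 12 × 16^2 + 3 × 16^1 + 10 × 16^0
= 12 × 256 + 3 × 16 + 10 × 1
= 3072 + 48 + 10
= 3130



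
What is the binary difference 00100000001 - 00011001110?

Method 1 - Direct subtraction (column by column from the right: bit − bit − borrow-in; if negative, add 2 and borrow 1 from the next column):
borrow: 00111111100
        00100000001
-       00011001110
-------------------
        00000110011

Method 2 - Add two's complement:
Two's complement of 00011001110: invert → 11100110001, add 1 → 11100110010
  00100000001
+ 11100110010
-------------
 100000110011  (end carry out of the top bit = 1)
Discarding the end carry: 00000110011
Decimal check:
  00100000001 = 256 + 1 = 257
  00011001110 = 128 + 64 + 8 + 4 + 2 = 206
  257 - 206 = 51, and 00000110011 = 32 + 16 + 2 + 1 = 51 ✓

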